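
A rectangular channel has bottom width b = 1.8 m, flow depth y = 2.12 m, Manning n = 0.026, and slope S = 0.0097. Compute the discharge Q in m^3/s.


For a rectangular channel, the cross-sectional area A = b * y = 1.8 * 2.12 = 3.82 m^2.
The wetted perimeter P = b + 2y = 1.8 + 2*2.12 = 6.04 m.
Hydraulic radius R = A/P = 3.82/6.04 = 0.6318 m.
Velocity V = (1/n)*R^(2/3)*S^(1/2) = (1/0.026)*0.6318^(2/3)*0.0097^(1/2) = 2.7891 m/s.
Discharge Q = A * V = 3.82 * 2.7891 = 10.643 m^3/s.

10.643


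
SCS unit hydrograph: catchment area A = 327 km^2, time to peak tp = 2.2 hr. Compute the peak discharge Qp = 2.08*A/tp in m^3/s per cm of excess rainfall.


SCS formula: Qp = 2.08 * A / tp.
Qp = 2.08 * 327 / 2.2
   = 680.16 / 2.2
   = 309.16 m^3/s per cm.

309.16


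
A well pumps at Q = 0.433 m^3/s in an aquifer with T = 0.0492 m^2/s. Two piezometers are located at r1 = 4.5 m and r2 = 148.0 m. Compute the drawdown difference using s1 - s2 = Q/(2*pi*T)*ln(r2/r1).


Thiem equation: s1 - s2 = Q/(2*pi*T) * ln(r2/r1).
ln(r2/r1) = ln(148.0/4.5) = 3.4931.
Q/(2*pi*T) = 0.433 / (2*pi*0.0492) = 0.433 / 0.3091 = 1.4007.
s1 - s2 = 1.4007 * 3.4931 = 4.8928 m.

4.8928


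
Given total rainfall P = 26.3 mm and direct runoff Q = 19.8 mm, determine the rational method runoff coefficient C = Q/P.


The runoff coefficient C = runoff depth / rainfall depth.
C = 19.8 / 26.3
  = 0.7529.

0.7529


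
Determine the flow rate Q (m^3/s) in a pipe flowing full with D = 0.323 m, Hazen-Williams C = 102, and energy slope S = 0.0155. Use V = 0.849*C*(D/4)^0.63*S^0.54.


For a full circular pipe, R = D/4 = 0.323/4 = 0.0808 m.
V = 0.849 * 102 * 0.0808^0.63 * 0.0155^0.54
  = 0.849 * 102 * 0.20488 * 0.105385
  = 1.8698 m/s.
Pipe area A = pi*D^2/4 = pi*0.323^2/4 = 0.0819 m^2.
Q = A * V = 0.0819 * 1.8698 = 0.1532 m^3/s.

0.1532


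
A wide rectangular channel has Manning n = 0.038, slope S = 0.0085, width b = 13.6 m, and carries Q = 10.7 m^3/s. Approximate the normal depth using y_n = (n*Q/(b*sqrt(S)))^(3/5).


We use the wide-channel approximation y_n = (n*Q/(b*sqrt(S)))^(3/5).
sqrt(S) = sqrt(0.0085) = 0.092195.
Numerator: n*Q = 0.038 * 10.7 = 0.4066.
Denominator: b*sqrt(S) = 13.6 * 0.092195 = 1.253852.
arg = 0.3243.
y_n = 0.3243^(3/5) = 0.5088 m.

0.5088


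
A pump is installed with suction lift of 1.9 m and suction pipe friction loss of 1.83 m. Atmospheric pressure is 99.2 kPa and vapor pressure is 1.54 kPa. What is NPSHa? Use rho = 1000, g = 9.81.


NPSHa = p_atm/(rho*g) - z_s - hf_s - p_vap/(rho*g).
p_atm/(rho*g) = 99.2*1000 / (1000*9.81) = 10.112 m.
p_vap/(rho*g) = 1.54*1000 / (1000*9.81) = 0.157 m.
NPSHa = 10.112 - 1.9 - 1.83 - 0.157
      = 6.23 m.

6.23


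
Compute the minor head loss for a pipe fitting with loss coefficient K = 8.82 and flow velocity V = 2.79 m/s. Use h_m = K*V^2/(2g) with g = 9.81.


Minor loss formula: h_m = K * V^2/(2g).
V^2 = 2.79^2 = 7.7841.
V^2/(2g) = 7.7841 / 19.62 = 0.3967 m.
h_m = 8.82 * 0.3967 = 3.4993 m.

3.4993


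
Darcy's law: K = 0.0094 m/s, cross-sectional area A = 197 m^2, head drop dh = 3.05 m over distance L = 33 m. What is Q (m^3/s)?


Darcy's law: Q = K * A * i, where i = dh/L.
Hydraulic gradient i = 3.05 / 33 = 0.092424.
Q = 0.0094 * 197 * 0.092424
  = 0.1712 m^3/s.

0.1712


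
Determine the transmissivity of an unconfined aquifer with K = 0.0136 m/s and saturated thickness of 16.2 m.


Transmissivity is defined as T = K * h.
T = 0.0136 * 16.2
  = 0.2203 m^2/s.

0.2203


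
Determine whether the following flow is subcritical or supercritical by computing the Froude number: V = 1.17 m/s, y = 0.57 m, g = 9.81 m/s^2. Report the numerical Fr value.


The Froude number is defined as Fr = V / sqrt(g*y).
g*y = 9.81 * 0.57 = 5.5917.
sqrt(g*y) = sqrt(5.5917) = 2.3647.
Fr = 1.17 / 2.3647 = 0.4948.
Since Fr < 1, the flow is subcritical.

0.4948


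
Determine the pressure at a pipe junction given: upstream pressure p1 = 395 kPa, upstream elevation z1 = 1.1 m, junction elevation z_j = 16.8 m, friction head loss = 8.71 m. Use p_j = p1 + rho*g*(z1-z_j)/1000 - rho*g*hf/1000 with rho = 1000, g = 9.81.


Junction pressure: p_j = p1 + rho*g*(z1 - z_j)/1000 - rho*g*hf/1000.
Elevation term = 1000*9.81*(1.1 - 16.8)/1000 = -154.017 kPa.
Friction term = 1000*9.81*8.71/1000 = 85.445 kPa.
p_j = 395 + -154.017 - 85.445 = 155.54 kPa.

155.54


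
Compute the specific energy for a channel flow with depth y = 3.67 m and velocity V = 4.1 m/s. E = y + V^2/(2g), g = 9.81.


Specific energy E = y + V^2/(2g).
Velocity head = V^2/(2g) = 4.1^2 / (2*9.81) = 16.81 / 19.62 = 0.8568 m.
E = 3.67 + 0.8568 = 4.5268 m.

4.5268


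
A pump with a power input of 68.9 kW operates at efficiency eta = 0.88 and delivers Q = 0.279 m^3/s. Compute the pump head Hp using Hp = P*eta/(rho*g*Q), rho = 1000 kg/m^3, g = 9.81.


Pump head formula: Hp = P * eta / (rho * g * Q).
Numerator: P * eta = 68.9 * 1000 * 0.88 = 60632.0 W.
Denominator: rho * g * Q = 1000 * 9.81 * 0.279 = 2736.99.
Hp = 60632.0 / 2736.99 = 22.15 m.

22.15


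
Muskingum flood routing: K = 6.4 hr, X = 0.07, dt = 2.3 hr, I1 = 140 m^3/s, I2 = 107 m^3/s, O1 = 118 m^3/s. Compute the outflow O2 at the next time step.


Muskingum coefficients:
denom = 2*K*(1-X) + dt = 2*6.4*(1-0.07) + 2.3 = 14.204.
C0 = (dt - 2*K*X)/denom = (2.3 - 2*6.4*0.07)/14.204 = 0.0988.
C1 = (dt + 2*K*X)/denom = (2.3 + 2*6.4*0.07)/14.204 = 0.225.
C2 = (2*K*(1-X) - dt)/denom = 0.6761.
O2 = C0*I2 + C1*I1 + C2*O1
   = 0.0988*107 + 0.225*140 + 0.6761*118
   = 121.86 m^3/s.

121.86


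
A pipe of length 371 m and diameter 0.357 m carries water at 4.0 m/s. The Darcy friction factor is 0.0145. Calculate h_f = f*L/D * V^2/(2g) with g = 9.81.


Darcy-Weisbach equation: h_f = f * (L/D) * V^2/(2g).
f * L/D = 0.0145 * 371/0.357 = 15.0686.
V^2/(2g) = 4.0^2 / (2*9.81) = 16.0 / 19.62 = 0.8155 m.
h_f = 15.0686 * 0.8155 = 12.288 m.

12.288


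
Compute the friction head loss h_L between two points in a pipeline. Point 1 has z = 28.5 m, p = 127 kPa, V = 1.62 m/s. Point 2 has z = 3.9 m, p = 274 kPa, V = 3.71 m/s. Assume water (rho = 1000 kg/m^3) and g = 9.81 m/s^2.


Total head at each section: H = z + p/(rho*g) + V^2/(2g).
H1 = 28.5 + 127*1000/(1000*9.81) + 1.62^2/(2*9.81)
   = 28.5 + 12.946 + 0.1338
   = 41.58 m.
H2 = 3.9 + 274*1000/(1000*9.81) + 3.71^2/(2*9.81)
   = 3.9 + 27.931 + 0.7015
   = 32.532 m.
h_L = H1 - H2 = 41.58 - 32.532 = 9.048 m.

9.048


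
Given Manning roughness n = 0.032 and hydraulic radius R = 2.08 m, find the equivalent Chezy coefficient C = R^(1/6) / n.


The Chezy coefficient relates to Manning's n through C = R^(1/6) / n.
R^(1/6) = 2.08^(1/6) = 1.129823.
C = 1.129823 / 0.032 = 35.31 m^(1/2)/s.

35.31


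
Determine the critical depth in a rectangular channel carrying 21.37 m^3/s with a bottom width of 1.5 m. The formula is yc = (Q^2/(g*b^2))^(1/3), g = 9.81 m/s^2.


Using yc = (Q^2 / (g * b^2))^(1/3):
Q^2 = 21.37^2 = 456.68.
g * b^2 = 9.81 * 1.5^2 = 9.81 * 2.25 = 22.07.
Q^2 / (g*b^2) = 456.68 / 22.07 = 20.6923.
yc = 20.6923^(1/3) = 2.7453 m.

2.7453


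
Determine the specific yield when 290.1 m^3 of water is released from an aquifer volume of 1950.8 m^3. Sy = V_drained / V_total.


Specific yield Sy = Volume drained / Total volume.
Sy = 290.1 / 1950.8
   = 0.1487.

0.1487


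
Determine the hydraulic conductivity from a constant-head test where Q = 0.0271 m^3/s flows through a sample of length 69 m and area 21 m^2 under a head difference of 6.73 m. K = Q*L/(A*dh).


From K = Q*L / (A*dh):
Numerator: Q*L = 0.0271 * 69 = 1.8699.
Denominator: A*dh = 21 * 6.73 = 141.33.
K = 1.8699 / 141.33 = 0.013231 m/s.

0.013231


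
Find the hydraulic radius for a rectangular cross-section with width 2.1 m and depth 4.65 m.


For a rectangular section:
Flow area A = b * y = 2.1 * 4.65 = 9.77 m^2.
Wetted perimeter P = b + 2y = 2.1 + 2*4.65 = 11.4 m.
Hydraulic radius R = A/P = 9.77 / 11.4 = 0.8566 m.

0.8566


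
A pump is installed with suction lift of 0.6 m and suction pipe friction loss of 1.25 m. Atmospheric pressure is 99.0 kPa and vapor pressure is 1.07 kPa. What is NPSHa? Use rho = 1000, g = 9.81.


NPSHa = p_atm/(rho*g) - z_s - hf_s - p_vap/(rho*g).
p_atm/(rho*g) = 99.0*1000 / (1000*9.81) = 10.092 m.
p_vap/(rho*g) = 1.07*1000 / (1000*9.81) = 0.109 m.
NPSHa = 10.092 - 0.6 - 1.25 - 0.109
      = 8.13 m.

8.13


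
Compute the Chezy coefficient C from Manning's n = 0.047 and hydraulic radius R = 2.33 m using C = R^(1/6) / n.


The Chezy coefficient relates to Manning's n through C = R^(1/6) / n.
R^(1/6) = 2.33^(1/6) = 1.151399.
C = 1.151399 / 0.047 = 24.5 m^(1/2)/s.

24.5


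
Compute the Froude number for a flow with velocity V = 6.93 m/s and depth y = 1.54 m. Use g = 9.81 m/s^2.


The Froude number is defined as Fr = V / sqrt(g*y).
g*y = 9.81 * 1.54 = 15.1074.
sqrt(g*y) = sqrt(15.1074) = 3.8868.
Fr = 6.93 / 3.8868 = 1.7829.

1.7829


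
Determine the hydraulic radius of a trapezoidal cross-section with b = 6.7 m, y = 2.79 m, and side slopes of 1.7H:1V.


For a trapezoidal section with side slope z:
A = (b + z*y)*y = (6.7 + 1.7*2.79)*2.79 = 31.926 m^2.
P = b + 2*y*sqrt(1 + z^2) = 6.7 + 2*2.79*sqrt(1 + 1.7^2) = 17.705 m.
R = A/P = 31.926 / 17.705 = 1.8032 m.

1.8032


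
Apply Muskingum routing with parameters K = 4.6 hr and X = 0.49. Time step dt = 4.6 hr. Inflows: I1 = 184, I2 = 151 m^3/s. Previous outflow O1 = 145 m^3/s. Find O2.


Muskingum coefficients:
denom = 2*K*(1-X) + dt = 2*4.6*(1-0.49) + 4.6 = 9.292.
C0 = (dt - 2*K*X)/denom = (4.6 - 2*4.6*0.49)/9.292 = 0.0099.
C1 = (dt + 2*K*X)/denom = (4.6 + 2*4.6*0.49)/9.292 = 0.9802.
C2 = (2*K*(1-X) - dt)/denom = 0.0099.
O2 = C0*I2 + C1*I1 + C2*O1
   = 0.0099*151 + 0.9802*184 + 0.0099*145
   = 183.29 m^3/s.

183.29


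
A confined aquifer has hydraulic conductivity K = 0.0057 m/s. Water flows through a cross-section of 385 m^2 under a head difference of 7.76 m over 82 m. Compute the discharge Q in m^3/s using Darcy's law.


Darcy's law: Q = K * A * i, where i = dh/L.
Hydraulic gradient i = 7.76 / 82 = 0.094634.
Q = 0.0057 * 385 * 0.094634
  = 0.2077 m^3/s.

0.2077


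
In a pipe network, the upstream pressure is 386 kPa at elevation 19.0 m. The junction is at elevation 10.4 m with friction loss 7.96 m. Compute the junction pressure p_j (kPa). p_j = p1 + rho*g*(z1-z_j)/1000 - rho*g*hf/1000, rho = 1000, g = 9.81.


Junction pressure: p_j = p1 + rho*g*(z1 - z_j)/1000 - rho*g*hf/1000.
Elevation term = 1000*9.81*(19.0 - 10.4)/1000 = 84.366 kPa.
Friction term = 1000*9.81*7.96/1000 = 78.088 kPa.
p_j = 386 + 84.366 - 78.088 = 392.28 kPa.

392.28


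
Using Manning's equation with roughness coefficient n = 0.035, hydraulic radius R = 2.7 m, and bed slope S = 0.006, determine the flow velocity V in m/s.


Manning's equation gives V = (1/n) * R^(2/3) * S^(1/2).
First, compute R^(2/3) = 2.7^(2/3) = 1.939.
Next, S^(1/2) = 0.006^(1/2) = 0.07746.
Then 1/n = 1/0.035 = 28.57.
V = 28.57 * 1.939 * 0.07746 = 4.2912 m/s.

4.2912


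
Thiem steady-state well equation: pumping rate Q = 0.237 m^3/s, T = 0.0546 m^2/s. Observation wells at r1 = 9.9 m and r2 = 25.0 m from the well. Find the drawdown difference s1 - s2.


Thiem equation: s1 - s2 = Q/(2*pi*T) * ln(r2/r1).
ln(r2/r1) = ln(25.0/9.9) = 0.9263.
Q/(2*pi*T) = 0.237 / (2*pi*0.0546) = 0.237 / 0.3431 = 0.6908.
s1 - s2 = 0.6908 * 0.9263 = 0.64 m.

0.64


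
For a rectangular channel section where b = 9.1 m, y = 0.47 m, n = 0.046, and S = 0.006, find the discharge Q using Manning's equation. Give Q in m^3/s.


For a rectangular channel, the cross-sectional area A = b * y = 9.1 * 0.47 = 4.28 m^2.
The wetted perimeter P = b + 2y = 9.1 + 2*0.47 = 10.04 m.
Hydraulic radius R = A/P = 4.28/10.04 = 0.426 m.
Velocity V = (1/n)*R^(2/3)*S^(1/2) = (1/0.046)*0.426^(2/3)*0.006^(1/2) = 0.9534 m/s.
Discharge Q = A * V = 4.28 * 0.9534 = 4.078 m^3/s.

4.078


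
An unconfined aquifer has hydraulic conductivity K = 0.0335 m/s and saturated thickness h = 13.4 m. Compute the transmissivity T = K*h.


Transmissivity is defined as T = K * h.
T = 0.0335 * 13.4
  = 0.4489 m^2/s.

0.4489


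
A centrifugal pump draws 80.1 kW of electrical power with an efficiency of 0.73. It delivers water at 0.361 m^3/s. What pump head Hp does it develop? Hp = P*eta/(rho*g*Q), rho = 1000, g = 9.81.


Pump head formula: Hp = P * eta / (rho * g * Q).
Numerator: P * eta = 80.1 * 1000 * 0.73 = 58473.0 W.
Denominator: rho * g * Q = 1000 * 9.81 * 0.361 = 3541.41.
Hp = 58473.0 / 3541.41 = 16.51 m.

16.51


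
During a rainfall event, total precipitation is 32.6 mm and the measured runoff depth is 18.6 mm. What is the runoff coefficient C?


The runoff coefficient C = runoff depth / rainfall depth.
C = 18.6 / 32.6
  = 0.5706.

0.5706


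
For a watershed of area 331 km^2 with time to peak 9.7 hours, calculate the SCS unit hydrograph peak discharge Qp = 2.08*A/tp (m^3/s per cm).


SCS formula: Qp = 2.08 * A / tp.
Qp = 2.08 * 331 / 9.7
   = 688.48 / 9.7
   = 70.98 m^3/s per cm.

70.98


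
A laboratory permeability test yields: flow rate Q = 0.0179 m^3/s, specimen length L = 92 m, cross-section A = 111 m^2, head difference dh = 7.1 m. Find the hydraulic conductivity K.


From K = Q*L / (A*dh):
Numerator: Q*L = 0.0179 * 92 = 1.6468.
Denominator: A*dh = 111 * 7.1 = 788.1.
K = 1.6468 / 788.1 = 0.00209 m/s.

0.00209


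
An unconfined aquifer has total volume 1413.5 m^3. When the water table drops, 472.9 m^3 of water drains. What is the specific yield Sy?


Specific yield Sy = Volume drained / Total volume.
Sy = 472.9 / 1413.5
   = 0.3346.

0.3346


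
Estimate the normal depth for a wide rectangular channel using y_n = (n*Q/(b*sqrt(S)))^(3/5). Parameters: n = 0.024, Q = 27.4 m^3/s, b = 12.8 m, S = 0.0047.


We use the wide-channel approximation y_n = (n*Q/(b*sqrt(S)))^(3/5).
sqrt(S) = sqrt(0.0047) = 0.068557.
Numerator: n*Q = 0.024 * 27.4 = 0.6576.
Denominator: b*sqrt(S) = 12.8 * 0.068557 = 0.87753.
arg = 0.7494.
y_n = 0.7494^(3/5) = 0.841 m.

0.841


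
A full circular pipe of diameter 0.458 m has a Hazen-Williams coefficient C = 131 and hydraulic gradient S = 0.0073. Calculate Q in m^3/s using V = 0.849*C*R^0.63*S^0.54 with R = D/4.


For a full circular pipe, R = D/4 = 0.458/4 = 0.1145 m.
V = 0.849 * 131 * 0.1145^0.63 * 0.0073^0.54
  = 0.849 * 131 * 0.255298 * 0.070177
  = 1.9926 m/s.
Pipe area A = pi*D^2/4 = pi*0.458^2/4 = 0.1647 m^2.
Q = A * V = 0.1647 * 1.9926 = 0.3283 m^3/s.

0.3283


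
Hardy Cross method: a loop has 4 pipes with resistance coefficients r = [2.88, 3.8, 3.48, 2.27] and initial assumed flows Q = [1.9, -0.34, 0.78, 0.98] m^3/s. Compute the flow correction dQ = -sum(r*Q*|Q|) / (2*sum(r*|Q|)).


Numerator terms (r*Q*|Q|): 2.88*1.9*|1.9| = 10.3968; 3.8*-0.34*|-0.34| = -0.4393; 3.48*0.78*|0.78| = 2.1172; 2.27*0.98*|0.98| = 2.1801.
Sum of numerator = 14.2549.
Denominator terms (r*|Q|): 2.88*|1.9| = 5.472; 3.8*|-0.34| = 1.292; 3.48*|0.78| = 2.7144; 2.27*|0.98| = 2.2246.
2 * sum of denominator = 2 * 11.703 = 23.406.
dQ = -14.2549 / 23.406 = -0.609 m^3/s.

-0.609


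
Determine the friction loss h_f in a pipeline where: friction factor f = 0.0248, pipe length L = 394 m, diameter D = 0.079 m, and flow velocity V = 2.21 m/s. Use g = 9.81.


Darcy-Weisbach equation: h_f = f * (L/D) * V^2/(2g).
f * L/D = 0.0248 * 394/0.079 = 123.6861.
V^2/(2g) = 2.21^2 / (2*9.81) = 4.8841 / 19.62 = 0.2489 m.
h_f = 123.6861 * 0.2489 = 30.79 m.

30.79


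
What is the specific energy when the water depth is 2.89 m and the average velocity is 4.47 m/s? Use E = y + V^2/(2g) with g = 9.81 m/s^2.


Specific energy E = y + V^2/(2g).
Velocity head = V^2/(2g) = 4.47^2 / (2*9.81) = 19.9809 / 19.62 = 1.0184 m.
E = 2.89 + 1.0184 = 3.9084 m.

3.9084


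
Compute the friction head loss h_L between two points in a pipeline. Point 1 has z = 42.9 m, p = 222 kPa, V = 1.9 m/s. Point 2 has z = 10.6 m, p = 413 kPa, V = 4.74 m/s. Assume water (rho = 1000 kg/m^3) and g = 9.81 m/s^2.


Total head at each section: H = z + p/(rho*g) + V^2/(2g).
H1 = 42.9 + 222*1000/(1000*9.81) + 1.9^2/(2*9.81)
   = 42.9 + 22.63 + 0.184
   = 65.714 m.
H2 = 10.6 + 413*1000/(1000*9.81) + 4.74^2/(2*9.81)
   = 10.6 + 42.1 + 1.1451
   = 53.845 m.
h_L = H1 - H2 = 65.714 - 53.845 = 11.869 m.

11.869


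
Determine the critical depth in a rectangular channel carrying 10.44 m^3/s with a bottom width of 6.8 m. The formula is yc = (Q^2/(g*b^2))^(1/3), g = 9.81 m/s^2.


Using yc = (Q^2 / (g * b^2))^(1/3):
Q^2 = 10.44^2 = 108.99.
g * b^2 = 9.81 * 6.8^2 = 9.81 * 46.24 = 453.61.
Q^2 / (g*b^2) = 108.99 / 453.61 = 0.2403.
yc = 0.2403^(1/3) = 0.6217 m.

0.6217


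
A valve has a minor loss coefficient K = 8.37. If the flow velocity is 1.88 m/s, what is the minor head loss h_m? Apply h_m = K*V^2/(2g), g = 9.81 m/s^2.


Minor loss formula: h_m = K * V^2/(2g).
V^2 = 1.88^2 = 3.5344.
V^2/(2g) = 3.5344 / 19.62 = 0.1801 m.
h_m = 8.37 * 0.1801 = 1.5078 m.

1.5078


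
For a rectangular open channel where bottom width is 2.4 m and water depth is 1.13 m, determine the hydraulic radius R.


For a rectangular section:
Flow area A = b * y = 2.4 * 1.13 = 2.71 m^2.
Wetted perimeter P = b + 2y = 2.4 + 2*1.13 = 4.66 m.
Hydraulic radius R = A/P = 2.71 / 4.66 = 0.582 m.

0.582


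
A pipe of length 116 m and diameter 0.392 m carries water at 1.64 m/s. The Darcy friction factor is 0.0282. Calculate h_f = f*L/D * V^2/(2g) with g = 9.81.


Darcy-Weisbach equation: h_f = f * (L/D) * V^2/(2g).
f * L/D = 0.0282 * 116/0.392 = 8.3449.
V^2/(2g) = 1.64^2 / (2*9.81) = 2.6896 / 19.62 = 0.1371 m.
h_f = 8.3449 * 0.1371 = 1.144 m.

1.144


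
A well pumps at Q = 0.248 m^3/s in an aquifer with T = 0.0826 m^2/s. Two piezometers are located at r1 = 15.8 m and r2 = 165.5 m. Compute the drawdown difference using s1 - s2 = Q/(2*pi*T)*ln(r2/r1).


Thiem equation: s1 - s2 = Q/(2*pi*T) * ln(r2/r1).
ln(r2/r1) = ln(165.5/15.8) = 2.349.
Q/(2*pi*T) = 0.248 / (2*pi*0.0826) = 0.248 / 0.519 = 0.4779.
s1 - s2 = 0.4779 * 2.349 = 1.1225 m.

1.1225


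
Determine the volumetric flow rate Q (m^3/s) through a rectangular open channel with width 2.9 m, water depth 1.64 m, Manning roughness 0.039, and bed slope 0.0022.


For a rectangular channel, the cross-sectional area A = b * y = 2.9 * 1.64 = 4.76 m^2.
The wetted perimeter P = b + 2y = 2.9 + 2*1.64 = 6.18 m.
Hydraulic radius R = A/P = 4.76/6.18 = 0.7696 m.
Velocity V = (1/n)*R^(2/3)*S^(1/2) = (1/0.039)*0.7696^(2/3)*0.0022^(1/2) = 1.01 m/s.
Discharge Q = A * V = 4.76 * 1.01 = 4.803 m^3/s.

4.803


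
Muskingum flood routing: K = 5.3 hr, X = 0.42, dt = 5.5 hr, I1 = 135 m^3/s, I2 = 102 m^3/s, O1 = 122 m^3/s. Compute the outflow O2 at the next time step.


Muskingum coefficients:
denom = 2*K*(1-X) + dt = 2*5.3*(1-0.42) + 5.5 = 11.648.
C0 = (dt - 2*K*X)/denom = (5.5 - 2*5.3*0.42)/11.648 = 0.09.
C1 = (dt + 2*K*X)/denom = (5.5 + 2*5.3*0.42)/11.648 = 0.8544.
C2 = (2*K*(1-X) - dt)/denom = 0.0556.
O2 = C0*I2 + C1*I1 + C2*O1
   = 0.09*102 + 0.8544*135 + 0.0556*122
   = 131.31 m^3/s.

131.31


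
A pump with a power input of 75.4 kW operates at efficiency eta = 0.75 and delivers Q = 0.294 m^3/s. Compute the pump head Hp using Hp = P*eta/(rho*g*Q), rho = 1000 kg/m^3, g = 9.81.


Pump head formula: Hp = P * eta / (rho * g * Q).
Numerator: P * eta = 75.4 * 1000 * 0.75 = 56550.0 W.
Denominator: rho * g * Q = 1000 * 9.81 * 0.294 = 2884.14.
Hp = 56550.0 / 2884.14 = 19.61 m.

19.61


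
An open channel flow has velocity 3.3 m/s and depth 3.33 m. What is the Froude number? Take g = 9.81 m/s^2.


The Froude number is defined as Fr = V / sqrt(g*y).
g*y = 9.81 * 3.33 = 32.6673.
sqrt(g*y) = sqrt(32.6673) = 5.7155.
Fr = 3.3 / 5.7155 = 0.5774.

0.5774


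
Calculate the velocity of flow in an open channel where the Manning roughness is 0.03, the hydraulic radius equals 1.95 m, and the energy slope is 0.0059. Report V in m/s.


Manning's equation gives V = (1/n) * R^(2/3) * S^(1/2).
First, compute R^(2/3) = 1.95^(2/3) = 1.5608.
Next, S^(1/2) = 0.0059^(1/2) = 0.076811.
Then 1/n = 1/0.03 = 33.33.
V = 33.33 * 1.5608 * 0.076811 = 3.9963 m/s.

3.9963


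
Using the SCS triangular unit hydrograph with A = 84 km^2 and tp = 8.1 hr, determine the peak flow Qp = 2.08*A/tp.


SCS formula: Qp = 2.08 * A / tp.
Qp = 2.08 * 84 / 8.1
   = 174.72 / 8.1
   = 21.57 m^3/s per cm.

21.57


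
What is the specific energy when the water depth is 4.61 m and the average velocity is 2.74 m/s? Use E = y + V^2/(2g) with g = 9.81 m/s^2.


Specific energy E = y + V^2/(2g).
Velocity head = V^2/(2g) = 2.74^2 / (2*9.81) = 7.5076 / 19.62 = 0.3827 m.
E = 4.61 + 0.3827 = 4.9927 m.

4.9927


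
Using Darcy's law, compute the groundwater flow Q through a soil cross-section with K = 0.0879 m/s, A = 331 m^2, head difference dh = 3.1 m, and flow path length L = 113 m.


Darcy's law: Q = K * A * i, where i = dh/L.
Hydraulic gradient i = 3.1 / 113 = 0.027434.
Q = 0.0879 * 331 * 0.027434
  = 0.7982 m^3/s.

0.7982


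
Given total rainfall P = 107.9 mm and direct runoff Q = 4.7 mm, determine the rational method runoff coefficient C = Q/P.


The runoff coefficient C = runoff depth / rainfall depth.
C = 4.7 / 107.9
  = 0.0436.

0.0436


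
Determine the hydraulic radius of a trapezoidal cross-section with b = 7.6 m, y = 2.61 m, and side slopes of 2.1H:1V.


For a trapezoidal section with side slope z:
A = (b + z*y)*y = (7.6 + 2.1*2.61)*2.61 = 34.141 m^2.
P = b + 2*y*sqrt(1 + z^2) = 7.6 + 2*2.61*sqrt(1 + 2.1^2) = 19.741 m.
R = A/P = 34.141 / 19.741 = 1.7294 m.

1.7294


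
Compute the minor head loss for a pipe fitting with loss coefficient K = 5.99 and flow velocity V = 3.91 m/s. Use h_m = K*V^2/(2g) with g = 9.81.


Minor loss formula: h_m = K * V^2/(2g).
V^2 = 3.91^2 = 15.2881.
V^2/(2g) = 15.2881 / 19.62 = 0.7792 m.
h_m = 5.99 * 0.7792 = 4.6675 m.

4.6675


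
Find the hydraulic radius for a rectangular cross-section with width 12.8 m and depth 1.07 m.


For a rectangular section:
Flow area A = b * y = 12.8 * 1.07 = 13.7 m^2.
Wetted perimeter P = b + 2y = 12.8 + 2*1.07 = 14.94 m.
Hydraulic radius R = A/P = 13.7 / 14.94 = 0.9167 m.

0.9167


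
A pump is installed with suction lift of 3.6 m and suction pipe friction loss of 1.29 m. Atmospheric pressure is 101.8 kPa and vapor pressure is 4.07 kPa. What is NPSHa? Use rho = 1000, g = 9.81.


NPSHa = p_atm/(rho*g) - z_s - hf_s - p_vap/(rho*g).
p_atm/(rho*g) = 101.8*1000 / (1000*9.81) = 10.377 m.
p_vap/(rho*g) = 4.07*1000 / (1000*9.81) = 0.415 m.
NPSHa = 10.377 - 3.6 - 1.29 - 0.415
      = 5.07 m.

5.07


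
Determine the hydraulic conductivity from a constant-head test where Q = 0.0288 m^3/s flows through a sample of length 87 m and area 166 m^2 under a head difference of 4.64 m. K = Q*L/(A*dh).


From K = Q*L / (A*dh):
Numerator: Q*L = 0.0288 * 87 = 2.5056.
Denominator: A*dh = 166 * 4.64 = 770.24.
K = 2.5056 / 770.24 = 0.003253 m/s.

0.003253


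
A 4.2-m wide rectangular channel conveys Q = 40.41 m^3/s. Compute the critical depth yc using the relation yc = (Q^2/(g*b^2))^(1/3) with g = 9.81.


Using yc = (Q^2 / (g * b^2))^(1/3):
Q^2 = 40.41^2 = 1632.97.
g * b^2 = 9.81 * 4.2^2 = 9.81 * 17.64 = 173.05.
Q^2 / (g*b^2) = 1632.97 / 173.05 = 9.4364.
yc = 9.4364^(1/3) = 2.1132 m.

2.1132


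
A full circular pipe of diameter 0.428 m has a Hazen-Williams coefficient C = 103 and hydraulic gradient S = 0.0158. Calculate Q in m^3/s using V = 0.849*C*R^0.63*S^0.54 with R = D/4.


For a full circular pipe, R = D/4 = 0.428/4 = 0.107 m.
V = 0.849 * 103 * 0.107^0.63 * 0.0158^0.54
  = 0.849 * 103 * 0.244631 * 0.106482
  = 2.2779 m/s.
Pipe area A = pi*D^2/4 = pi*0.428^2/4 = 0.1439 m^2.
Q = A * V = 0.1439 * 2.2779 = 0.3277 m^3/s.

0.3277


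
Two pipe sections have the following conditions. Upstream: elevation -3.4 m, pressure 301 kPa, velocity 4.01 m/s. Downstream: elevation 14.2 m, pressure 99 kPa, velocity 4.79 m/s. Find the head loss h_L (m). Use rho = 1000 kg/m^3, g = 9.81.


Total head at each section: H = z + p/(rho*g) + V^2/(2g).
H1 = -3.4 + 301*1000/(1000*9.81) + 4.01^2/(2*9.81)
   = -3.4 + 30.683 + 0.8196
   = 28.103 m.
H2 = 14.2 + 99*1000/(1000*9.81) + 4.79^2/(2*9.81)
   = 14.2 + 10.092 + 1.1694
   = 25.461 m.
h_L = H1 - H2 = 28.103 - 25.461 = 2.641 m.

2.641


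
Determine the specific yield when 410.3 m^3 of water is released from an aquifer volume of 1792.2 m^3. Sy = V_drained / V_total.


Specific yield Sy = Volume drained / Total volume.
Sy = 410.3 / 1792.2
   = 0.2289.

0.2289


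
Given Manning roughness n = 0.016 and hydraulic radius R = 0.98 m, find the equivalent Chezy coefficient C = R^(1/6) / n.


The Chezy coefficient relates to Manning's n through C = R^(1/6) / n.
R^(1/6) = 0.98^(1/6) = 0.996639.
C = 0.996639 / 0.016 = 62.29 m^(1/2)/s.

62.29


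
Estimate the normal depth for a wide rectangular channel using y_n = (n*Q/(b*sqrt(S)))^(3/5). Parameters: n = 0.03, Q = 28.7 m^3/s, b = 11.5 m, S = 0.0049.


We use the wide-channel approximation y_n = (n*Q/(b*sqrt(S)))^(3/5).
sqrt(S) = sqrt(0.0049) = 0.07.
Numerator: n*Q = 0.03 * 28.7 = 0.861.
Denominator: b*sqrt(S) = 11.5 * 0.07 = 0.805.
arg = 1.0696.
y_n = 1.0696^(3/5) = 1.0412 m.

1.0412


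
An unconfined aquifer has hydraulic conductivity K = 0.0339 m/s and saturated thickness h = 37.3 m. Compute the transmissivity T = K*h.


Transmissivity is defined as T = K * h.
T = 0.0339 * 37.3
  = 1.2645 m^2/s.

1.2645


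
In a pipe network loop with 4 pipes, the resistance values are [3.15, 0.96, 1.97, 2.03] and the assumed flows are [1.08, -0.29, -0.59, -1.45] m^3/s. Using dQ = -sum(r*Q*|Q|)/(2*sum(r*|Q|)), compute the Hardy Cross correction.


Numerator terms (r*Q*|Q|): 3.15*1.08*|1.08| = 3.6742; 0.96*-0.29*|-0.29| = -0.0807; 1.97*-0.59*|-0.59| = -0.6858; 2.03*-1.45*|-1.45| = -4.2681.
Sum of numerator = -1.3604.
Denominator terms (r*|Q|): 3.15*|1.08| = 3.402; 0.96*|-0.29| = 0.2784; 1.97*|-0.59| = 1.1623; 2.03*|-1.45| = 2.9435.
2 * sum of denominator = 2 * 7.7862 = 15.5724.
dQ = --1.3604 / 15.5724 = 0.0874 m^3/s.

0.0874


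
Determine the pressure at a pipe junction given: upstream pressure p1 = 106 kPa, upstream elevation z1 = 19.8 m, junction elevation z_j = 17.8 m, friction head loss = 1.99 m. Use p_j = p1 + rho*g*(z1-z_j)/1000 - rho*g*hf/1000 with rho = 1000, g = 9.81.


Junction pressure: p_j = p1 + rho*g*(z1 - z_j)/1000 - rho*g*hf/1000.
Elevation term = 1000*9.81*(19.8 - 17.8)/1000 = 19.62 kPa.
Friction term = 1000*9.81*1.99/1000 = 19.522 kPa.
p_j = 106 + 19.62 - 19.522 = 106.1 kPa.

106.1


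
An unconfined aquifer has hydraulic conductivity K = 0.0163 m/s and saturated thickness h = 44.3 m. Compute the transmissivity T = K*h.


Transmissivity is defined as T = K * h.
T = 0.0163 * 44.3
  = 0.7221 m^2/s.

0.7221


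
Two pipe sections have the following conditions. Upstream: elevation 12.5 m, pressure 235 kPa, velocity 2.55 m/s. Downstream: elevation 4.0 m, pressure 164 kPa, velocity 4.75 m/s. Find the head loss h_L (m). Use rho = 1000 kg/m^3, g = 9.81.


Total head at each section: H = z + p/(rho*g) + V^2/(2g).
H1 = 12.5 + 235*1000/(1000*9.81) + 2.55^2/(2*9.81)
   = 12.5 + 23.955 + 0.3314
   = 36.787 m.
H2 = 4.0 + 164*1000/(1000*9.81) + 4.75^2/(2*9.81)
   = 4.0 + 16.718 + 1.15
   = 21.868 m.
h_L = H1 - H2 = 36.787 - 21.868 = 14.919 m.

14.919


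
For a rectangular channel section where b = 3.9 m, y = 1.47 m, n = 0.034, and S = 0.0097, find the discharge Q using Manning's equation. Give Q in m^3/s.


For a rectangular channel, the cross-sectional area A = b * y = 3.9 * 1.47 = 5.73 m^2.
The wetted perimeter P = b + 2y = 3.9 + 2*1.47 = 6.84 m.
Hydraulic radius R = A/P = 5.73/6.84 = 0.8382 m.
Velocity V = (1/n)*R^(2/3)*S^(1/2) = (1/0.034)*0.8382^(2/3)*0.0097^(1/2) = 2.5751 m/s.
Discharge Q = A * V = 5.73 * 2.5751 = 14.763 m^3/s.

14.763


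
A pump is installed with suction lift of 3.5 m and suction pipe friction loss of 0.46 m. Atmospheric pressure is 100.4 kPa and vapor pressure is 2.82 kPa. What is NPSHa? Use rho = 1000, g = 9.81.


NPSHa = p_atm/(rho*g) - z_s - hf_s - p_vap/(rho*g).
p_atm/(rho*g) = 100.4*1000 / (1000*9.81) = 10.234 m.
p_vap/(rho*g) = 2.82*1000 / (1000*9.81) = 0.287 m.
NPSHa = 10.234 - 3.5 - 0.46 - 0.287
      = 5.99 m.

5.99


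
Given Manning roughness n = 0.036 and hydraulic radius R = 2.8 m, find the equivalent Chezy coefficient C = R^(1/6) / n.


The Chezy coefficient relates to Manning's n through C = R^(1/6) / n.
R^(1/6) = 2.8^(1/6) = 1.187207.
C = 1.187207 / 0.036 = 32.98 m^(1/2)/s.

32.98


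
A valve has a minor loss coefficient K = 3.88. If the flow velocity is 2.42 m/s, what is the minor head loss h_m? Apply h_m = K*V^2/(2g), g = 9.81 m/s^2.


Minor loss formula: h_m = K * V^2/(2g).
V^2 = 2.42^2 = 5.8564.
V^2/(2g) = 5.8564 / 19.62 = 0.2985 m.
h_m = 3.88 * 0.2985 = 1.1581 m.

1.1581


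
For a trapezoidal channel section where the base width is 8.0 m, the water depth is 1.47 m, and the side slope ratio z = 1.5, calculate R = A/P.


For a trapezoidal section with side slope z:
A = (b + z*y)*y = (8.0 + 1.5*1.47)*1.47 = 15.001 m^2.
P = b + 2*y*sqrt(1 + z^2) = 8.0 + 2*1.47*sqrt(1 + 1.5^2) = 13.3 m.
R = A/P = 15.001 / 13.3 = 1.1279 m.

1.1279


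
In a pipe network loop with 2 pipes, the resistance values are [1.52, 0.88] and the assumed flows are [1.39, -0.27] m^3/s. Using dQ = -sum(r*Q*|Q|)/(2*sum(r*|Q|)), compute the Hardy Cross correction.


Numerator terms (r*Q*|Q|): 1.52*1.39*|1.39| = 2.9368; 0.88*-0.27*|-0.27| = -0.0642.
Sum of numerator = 2.8726.
Denominator terms (r*|Q|): 1.52*|1.39| = 2.1128; 0.88*|-0.27| = 0.2376.
2 * sum of denominator = 2 * 2.3504 = 4.7008.
dQ = -2.8726 / 4.7008 = -0.6111 m^3/s.

-0.6111


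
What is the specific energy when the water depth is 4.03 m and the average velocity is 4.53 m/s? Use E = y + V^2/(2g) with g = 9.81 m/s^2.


Specific energy E = y + V^2/(2g).
Velocity head = V^2/(2g) = 4.53^2 / (2*9.81) = 20.5209 / 19.62 = 1.0459 m.
E = 4.03 + 1.0459 = 5.0759 m.

5.0759


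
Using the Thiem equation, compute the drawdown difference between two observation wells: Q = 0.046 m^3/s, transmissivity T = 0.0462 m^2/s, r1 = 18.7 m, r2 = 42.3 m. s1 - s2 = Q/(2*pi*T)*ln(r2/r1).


Thiem equation: s1 - s2 = Q/(2*pi*T) * ln(r2/r1).
ln(r2/r1) = ln(42.3/18.7) = 0.8163.
Q/(2*pi*T) = 0.046 / (2*pi*0.0462) = 0.046 / 0.2903 = 0.1585.
s1 - s2 = 0.1585 * 0.8163 = 0.1293 m.

0.1293


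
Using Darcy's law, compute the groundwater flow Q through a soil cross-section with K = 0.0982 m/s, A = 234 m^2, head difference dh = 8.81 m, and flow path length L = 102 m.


Darcy's law: Q = K * A * i, where i = dh/L.
Hydraulic gradient i = 8.81 / 102 = 0.086373.
Q = 0.0982 * 234 * 0.086373
  = 1.9847 m^3/s.

1.9847


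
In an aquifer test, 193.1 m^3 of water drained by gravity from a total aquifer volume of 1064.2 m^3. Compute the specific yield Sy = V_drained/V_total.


Specific yield Sy = Volume drained / Total volume.
Sy = 193.1 / 1064.2
   = 0.1815.

0.1815


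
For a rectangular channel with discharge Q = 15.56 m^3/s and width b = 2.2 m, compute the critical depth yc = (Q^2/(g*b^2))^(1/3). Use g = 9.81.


Using yc = (Q^2 / (g * b^2))^(1/3):
Q^2 = 15.56^2 = 242.11.
g * b^2 = 9.81 * 2.2^2 = 9.81 * 4.84 = 47.48.
Q^2 / (g*b^2) = 242.11 / 47.48 = 5.0992.
yc = 5.0992^(1/3) = 1.7212 m.

1.7212


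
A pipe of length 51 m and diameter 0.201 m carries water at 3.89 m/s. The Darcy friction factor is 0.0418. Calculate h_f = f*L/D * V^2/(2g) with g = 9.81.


Darcy-Weisbach equation: h_f = f * (L/D) * V^2/(2g).
f * L/D = 0.0418 * 51/0.201 = 10.606.
V^2/(2g) = 3.89^2 / (2*9.81) = 15.1321 / 19.62 = 0.7713 m.
h_f = 10.606 * 0.7713 = 8.18 m.

8.18


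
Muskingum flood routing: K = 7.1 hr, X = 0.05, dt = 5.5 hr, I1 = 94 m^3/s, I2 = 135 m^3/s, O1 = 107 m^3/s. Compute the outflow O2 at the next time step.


Muskingum coefficients:
denom = 2*K*(1-X) + dt = 2*7.1*(1-0.05) + 5.5 = 18.99.
C0 = (dt - 2*K*X)/denom = (5.5 - 2*7.1*0.05)/18.99 = 0.2522.
C1 = (dt + 2*K*X)/denom = (5.5 + 2*7.1*0.05)/18.99 = 0.327.
C2 = (2*K*(1-X) - dt)/denom = 0.4207.
O2 = C0*I2 + C1*I1 + C2*O1
   = 0.2522*135 + 0.327*94 + 0.4207*107
   = 109.81 m^3/s.

109.81


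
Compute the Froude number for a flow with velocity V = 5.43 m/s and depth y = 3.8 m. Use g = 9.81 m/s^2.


The Froude number is defined as Fr = V / sqrt(g*y).
g*y = 9.81 * 3.8 = 37.278.
sqrt(g*y) = sqrt(37.278) = 6.1056.
Fr = 5.43 / 6.1056 = 0.8894.

0.8894


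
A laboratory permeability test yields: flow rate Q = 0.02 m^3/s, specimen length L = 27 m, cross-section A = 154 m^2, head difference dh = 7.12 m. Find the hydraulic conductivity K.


From K = Q*L / (A*dh):
Numerator: Q*L = 0.02 * 27 = 0.54.
Denominator: A*dh = 154 * 7.12 = 1096.48.
K = 0.54 / 1096.48 = 0.000492 m/s.

0.000492


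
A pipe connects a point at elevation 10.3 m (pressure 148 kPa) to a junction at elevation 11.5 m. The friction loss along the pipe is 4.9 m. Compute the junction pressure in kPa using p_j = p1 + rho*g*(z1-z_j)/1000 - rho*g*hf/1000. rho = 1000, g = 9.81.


Junction pressure: p_j = p1 + rho*g*(z1 - z_j)/1000 - rho*g*hf/1000.
Elevation term = 1000*9.81*(10.3 - 11.5)/1000 = -11.772 kPa.
Friction term = 1000*9.81*4.9/1000 = 48.069 kPa.
p_j = 148 + -11.772 - 48.069 = 88.16 kPa.

88.16


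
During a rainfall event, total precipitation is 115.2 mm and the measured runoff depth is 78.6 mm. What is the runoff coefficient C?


The runoff coefficient C = runoff depth / rainfall depth.
C = 78.6 / 115.2
  = 0.6823.

0.6823


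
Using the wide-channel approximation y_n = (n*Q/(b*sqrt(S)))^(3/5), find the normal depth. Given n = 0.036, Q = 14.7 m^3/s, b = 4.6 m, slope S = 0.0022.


We use the wide-channel approximation y_n = (n*Q/(b*sqrt(S)))^(3/5).
sqrt(S) = sqrt(0.0022) = 0.046904.
Numerator: n*Q = 0.036 * 14.7 = 0.5292.
Denominator: b*sqrt(S) = 4.6 * 0.046904 = 0.215758.
arg = 2.4527.
y_n = 2.4527^(3/5) = 1.7131 m.

1.7131


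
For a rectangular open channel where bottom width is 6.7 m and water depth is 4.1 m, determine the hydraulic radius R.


For a rectangular section:
Flow area A = b * y = 6.7 * 4.1 = 27.47 m^2.
Wetted perimeter P = b + 2y = 6.7 + 2*4.1 = 14.9 m.
Hydraulic radius R = A/P = 27.47 / 14.9 = 1.8436 m.

1.8436


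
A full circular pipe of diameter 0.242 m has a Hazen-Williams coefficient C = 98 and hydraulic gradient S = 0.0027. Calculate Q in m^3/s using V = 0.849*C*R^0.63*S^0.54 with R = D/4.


For a full circular pipe, R = D/4 = 0.242/4 = 0.0605 m.
V = 0.849 * 98 * 0.0605^0.63 * 0.0027^0.54
  = 0.849 * 98 * 0.170807 * 0.041014
  = 0.5829 m/s.
Pipe area A = pi*D^2/4 = pi*0.242^2/4 = 0.046 m^2.
Q = A * V = 0.046 * 0.5829 = 0.0268 m^3/s.

0.0268


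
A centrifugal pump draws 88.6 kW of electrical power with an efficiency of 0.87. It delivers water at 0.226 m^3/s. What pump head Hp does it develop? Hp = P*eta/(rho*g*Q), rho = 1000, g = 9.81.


Pump head formula: Hp = P * eta / (rho * g * Q).
Numerator: P * eta = 88.6 * 1000 * 0.87 = 77082.0 W.
Denominator: rho * g * Q = 1000 * 9.81 * 0.226 = 2217.06.
Hp = 77082.0 / 2217.06 = 34.77 m.

34.77


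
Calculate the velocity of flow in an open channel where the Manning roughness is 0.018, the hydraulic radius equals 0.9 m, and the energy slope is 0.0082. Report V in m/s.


Manning's equation gives V = (1/n) * R^(2/3) * S^(1/2).
First, compute R^(2/3) = 0.9^(2/3) = 0.9322.
Next, S^(1/2) = 0.0082^(1/2) = 0.090554.
Then 1/n = 1/0.018 = 55.56.
V = 55.56 * 0.9322 * 0.090554 = 4.6895 m/s.

4.6895


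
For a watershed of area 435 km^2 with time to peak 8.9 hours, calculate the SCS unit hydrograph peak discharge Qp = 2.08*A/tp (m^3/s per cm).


SCS formula: Qp = 2.08 * A / tp.
Qp = 2.08 * 435 / 8.9
   = 904.8 / 8.9
   = 101.66 m^3/s per cm.

101.66


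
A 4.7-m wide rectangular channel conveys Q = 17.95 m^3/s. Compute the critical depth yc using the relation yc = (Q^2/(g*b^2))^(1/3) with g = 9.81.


Using yc = (Q^2 / (g * b^2))^(1/3):
Q^2 = 17.95^2 = 322.2.
g * b^2 = 9.81 * 4.7^2 = 9.81 * 22.09 = 216.7.
Q^2 / (g*b^2) = 322.2 / 216.7 = 1.4868.
yc = 1.4868^(1/3) = 1.1414 m.

1.1414


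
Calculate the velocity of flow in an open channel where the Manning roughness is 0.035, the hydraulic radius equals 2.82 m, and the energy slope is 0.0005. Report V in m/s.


Manning's equation gives V = (1/n) * R^(2/3) * S^(1/2).
First, compute R^(2/3) = 2.82^(2/3) = 1.996.
Next, S^(1/2) = 0.0005^(1/2) = 0.022361.
Then 1/n = 1/0.035 = 28.57.
V = 28.57 * 1.996 * 0.022361 = 1.2752 m/s.

1.2752


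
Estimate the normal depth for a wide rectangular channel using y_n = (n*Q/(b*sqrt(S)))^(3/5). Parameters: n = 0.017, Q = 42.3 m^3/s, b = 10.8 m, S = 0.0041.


We use the wide-channel approximation y_n = (n*Q/(b*sqrt(S)))^(3/5).
sqrt(S) = sqrt(0.0041) = 0.064031.
Numerator: n*Q = 0.017 * 42.3 = 0.7191.
Denominator: b*sqrt(S) = 10.8 * 0.064031 = 0.691535.
arg = 1.0399.
y_n = 1.0399^(3/5) = 1.0237 m.

1.0237


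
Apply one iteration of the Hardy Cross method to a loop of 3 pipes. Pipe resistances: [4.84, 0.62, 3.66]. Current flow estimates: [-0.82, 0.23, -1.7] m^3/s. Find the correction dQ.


Numerator terms (r*Q*|Q|): 4.84*-0.82*|-0.82| = -3.2544; 0.62*0.23*|0.23| = 0.0328; 3.66*-1.7*|-1.7| = -10.5774.
Sum of numerator = -13.799.
Denominator terms (r*|Q|): 4.84*|-0.82| = 3.9688; 0.62*|0.23| = 0.1426; 3.66*|-1.7| = 6.222.
2 * sum of denominator = 2 * 10.3334 = 20.6668.
dQ = --13.799 / 20.6668 = 0.6677 m^3/s.

0.6677


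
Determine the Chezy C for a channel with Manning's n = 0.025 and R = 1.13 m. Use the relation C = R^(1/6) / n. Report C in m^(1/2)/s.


The Chezy coefficient relates to Manning's n through C = R^(1/6) / n.
R^(1/6) = 1.13^(1/6) = 1.020578.
C = 1.020578 / 0.025 = 40.82 m^(1/2)/s.

40.82


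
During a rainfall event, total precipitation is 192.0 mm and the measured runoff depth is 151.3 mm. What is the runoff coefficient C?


The runoff coefficient C = runoff depth / rainfall depth.
C = 151.3 / 192.0
  = 0.788.

0.788


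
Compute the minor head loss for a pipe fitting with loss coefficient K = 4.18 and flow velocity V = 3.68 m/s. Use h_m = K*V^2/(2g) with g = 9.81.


Minor loss formula: h_m = K * V^2/(2g).
V^2 = 3.68^2 = 13.5424.
V^2/(2g) = 13.5424 / 19.62 = 0.6902 m.
h_m = 4.18 * 0.6902 = 2.8852 m.

2.8852


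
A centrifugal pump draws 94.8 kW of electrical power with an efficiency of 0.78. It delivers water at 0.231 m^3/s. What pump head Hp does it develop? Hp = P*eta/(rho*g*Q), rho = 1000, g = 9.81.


Pump head formula: Hp = P * eta / (rho * g * Q).
Numerator: P * eta = 94.8 * 1000 * 0.78 = 73944.0 W.
Denominator: rho * g * Q = 1000 * 9.81 * 0.231 = 2266.11.
Hp = 73944.0 / 2266.11 = 32.63 m.

32.63


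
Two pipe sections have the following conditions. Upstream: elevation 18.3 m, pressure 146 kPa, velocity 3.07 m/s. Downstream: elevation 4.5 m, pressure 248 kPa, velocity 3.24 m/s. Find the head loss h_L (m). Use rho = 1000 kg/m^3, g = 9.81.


Total head at each section: H = z + p/(rho*g) + V^2/(2g).
H1 = 18.3 + 146*1000/(1000*9.81) + 3.07^2/(2*9.81)
   = 18.3 + 14.883 + 0.4804
   = 33.663 m.
H2 = 4.5 + 248*1000/(1000*9.81) + 3.24^2/(2*9.81)
   = 4.5 + 25.28 + 0.535
   = 30.315 m.
h_L = H1 - H2 = 33.663 - 30.315 = 3.348 m.

3.348


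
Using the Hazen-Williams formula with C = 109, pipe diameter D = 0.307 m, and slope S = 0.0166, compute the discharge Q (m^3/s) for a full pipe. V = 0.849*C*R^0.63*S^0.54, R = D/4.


For a full circular pipe, R = D/4 = 0.307/4 = 0.0767 m.
V = 0.849 * 109 * 0.0767^0.63 * 0.0166^0.54
  = 0.849 * 109 * 0.198426 * 0.10936
  = 2.0081 m/s.
Pipe area A = pi*D^2/4 = pi*0.307^2/4 = 0.074 m^2.
Q = A * V = 0.074 * 2.0081 = 0.1486 m^3/s.

0.1486


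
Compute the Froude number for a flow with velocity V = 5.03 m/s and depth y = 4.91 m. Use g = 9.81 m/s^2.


The Froude number is defined as Fr = V / sqrt(g*y).
g*y = 9.81 * 4.91 = 48.1671.
sqrt(g*y) = sqrt(48.1671) = 6.9403.
Fr = 5.03 / 6.9403 = 0.7248.

0.7248


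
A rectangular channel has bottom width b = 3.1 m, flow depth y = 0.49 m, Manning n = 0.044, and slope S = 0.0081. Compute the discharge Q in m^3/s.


For a rectangular channel, the cross-sectional area A = b * y = 3.1 * 0.49 = 1.52 m^2.
The wetted perimeter P = b + 2y = 3.1 + 2*0.49 = 4.08 m.
Hydraulic radius R = A/P = 1.52/4.08 = 0.3723 m.
Velocity V = (1/n)*R^(2/3)*S^(1/2) = (1/0.044)*0.3723^(2/3)*0.0081^(1/2) = 1.0586 m/s.
Discharge Q = A * V = 1.52 * 1.0586 = 1.608 m^3/s.

1.608
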